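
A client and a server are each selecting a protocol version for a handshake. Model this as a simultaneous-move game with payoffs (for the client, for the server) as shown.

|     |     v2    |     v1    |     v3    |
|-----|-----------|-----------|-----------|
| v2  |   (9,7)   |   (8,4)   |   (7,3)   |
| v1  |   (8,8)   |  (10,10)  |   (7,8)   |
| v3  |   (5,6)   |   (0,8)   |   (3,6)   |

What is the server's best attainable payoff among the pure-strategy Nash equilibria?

10

Both v2 is a pure NE (the client: 9 ≥ 8; the server: 7 ≥ 4). The server gets 7.
Both v1 is a pure NE (the client: 10 ≥ 8; the server: 10 ≥ 8). The server gets 10.
Every other cell has a profitable deviation for at least one player. Highest of {7, 10} is 10.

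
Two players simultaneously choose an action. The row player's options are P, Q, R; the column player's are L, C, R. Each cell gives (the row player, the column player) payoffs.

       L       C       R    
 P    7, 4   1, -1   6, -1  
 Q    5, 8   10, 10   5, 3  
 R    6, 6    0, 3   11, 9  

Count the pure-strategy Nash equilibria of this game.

3

(P, L): the row player gets 7 (best alternative 6); the column player gets 4 (best alternative -1). Neither deviates — NE.
(Q, C): the row player gets 10 (best alternative 1); the column player gets 10 (best alternative 8). Neither deviates — NE.
(R, R): the row player gets 11 (best alternative 6); the column player gets 9 (best alternative 6). Neither deviates — NE.
(Q, L) is not a NE: the row player would switch to P (7 > 5).
No other cell survives both best-response checks, so there are 3 pure NE.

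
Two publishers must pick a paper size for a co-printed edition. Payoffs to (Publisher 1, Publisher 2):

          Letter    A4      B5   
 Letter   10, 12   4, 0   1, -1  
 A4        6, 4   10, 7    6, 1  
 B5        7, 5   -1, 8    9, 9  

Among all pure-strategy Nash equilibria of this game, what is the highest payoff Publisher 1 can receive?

10

Both Letter is a pure NE (Publisher 1: 10 ≥ 7; Publisher 2: 12 ≥ 0). Publisher 1 gets 10.
Both A4 is a pure NE (Publisher 1: 10 ≥ 4; Publisher 2: 7 ≥ 4). Publisher 1 gets 10.
Both B5 is a pure NE (Publisher 1: 9 ≥ 6; Publisher 2: 9 ≥ 8). Publisher 1 gets 9.
Every other cell has a profitable deviation for at least one player. Highest of {10, 10, 9} is 10.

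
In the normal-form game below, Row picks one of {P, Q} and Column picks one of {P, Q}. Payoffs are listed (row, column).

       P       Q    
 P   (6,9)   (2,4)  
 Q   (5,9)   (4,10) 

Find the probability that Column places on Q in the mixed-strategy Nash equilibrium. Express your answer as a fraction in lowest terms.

Column's mix q on P must make Row indifferent between P and Q.
Row's payoff from P: 6q + 2(1−q). From Q: 5q + 4(1−q).
Set equal: 1q = 2(1−q) → q = 2/3.
Probability on Q is 1 − 2/3 = 1/3.

1/3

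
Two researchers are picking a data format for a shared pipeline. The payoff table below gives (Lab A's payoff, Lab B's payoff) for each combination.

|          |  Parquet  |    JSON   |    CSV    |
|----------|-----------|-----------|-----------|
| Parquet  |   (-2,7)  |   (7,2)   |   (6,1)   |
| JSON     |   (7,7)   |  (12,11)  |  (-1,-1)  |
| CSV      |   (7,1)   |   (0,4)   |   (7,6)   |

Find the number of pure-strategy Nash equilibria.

Both JSON: Lab A gets 12 (best alternative 7); Lab B gets 11 (best alternative 7). Neither deviates — NE.
Both CSV: Lab A gets 7 (best alternative 6); Lab B gets 6 (best alternative 4). Neither deviates — NE.
Both Parquet is not a NE: Lab A would switch to JSON (7 > -2).
No other cell survives both best-response checks, so there are 2 pure NE.

2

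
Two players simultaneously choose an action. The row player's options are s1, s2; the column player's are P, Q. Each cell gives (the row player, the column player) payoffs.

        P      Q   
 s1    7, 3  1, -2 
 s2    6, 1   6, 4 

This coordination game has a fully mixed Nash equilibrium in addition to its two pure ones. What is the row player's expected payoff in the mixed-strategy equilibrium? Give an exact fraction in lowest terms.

6

The column player mixes with probability q on P, chosen so the row player is indifferent: 7q + 1(1−q) = 6q + 6(1−q) gives q = 5/6.
The row player's expected payoff (from either row, since indifferent) is 7·5/6 + 1·1/6 = 6.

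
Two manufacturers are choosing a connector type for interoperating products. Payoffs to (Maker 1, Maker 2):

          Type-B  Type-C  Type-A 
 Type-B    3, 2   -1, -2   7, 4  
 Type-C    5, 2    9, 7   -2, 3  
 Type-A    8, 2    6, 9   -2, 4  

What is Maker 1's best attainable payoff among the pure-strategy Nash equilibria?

(Type-B, Type-A) is a pure NE (Maker 1: 7 ≥ -2; Maker 2: 4 ≥ 2). Maker 1 gets 7.
Both Type-C is a pure NE (Maker 1: 9 ≥ 6; Maker 2: 7 ≥ 3). Maker 1 gets 9.
Every other cell has a profitable deviation for at least one player. Highest of {7, 9} is 9.

9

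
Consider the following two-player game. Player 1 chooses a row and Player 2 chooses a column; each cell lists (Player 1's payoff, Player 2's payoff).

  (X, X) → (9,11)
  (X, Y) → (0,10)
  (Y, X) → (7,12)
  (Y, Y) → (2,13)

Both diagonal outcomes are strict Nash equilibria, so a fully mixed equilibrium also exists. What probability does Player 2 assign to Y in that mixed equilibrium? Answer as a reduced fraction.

1/2

Player 2's mix q on X must make Player 1 indifferent between X and Y.
Player 1's payoff from X: 9q + 0(1−q). From Y: 7q + 2(1−q).
Set equal: 2q = 2(1−q) → q = 2/4 = 1/2.
Probability on Y is 1 − 1/2 = 1/2.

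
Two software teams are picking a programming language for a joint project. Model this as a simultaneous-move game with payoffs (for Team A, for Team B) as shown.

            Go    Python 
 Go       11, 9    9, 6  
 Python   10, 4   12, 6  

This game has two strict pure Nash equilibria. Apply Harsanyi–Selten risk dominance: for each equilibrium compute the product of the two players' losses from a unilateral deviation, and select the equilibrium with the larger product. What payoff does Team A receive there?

12

At both Go: Team A loses 11 − 10 = 1 by deviating; Team B loses 9 − 6 = 3. Product = 1·3 = 3.
At both Python: Team A loses 12 − 9 = 3 by deviating; Team B loses 6 − 4 = 2. Product = 3·2 = 6.
6 > 3, so both Python is risk-dominant. Team A's payoff there is 12.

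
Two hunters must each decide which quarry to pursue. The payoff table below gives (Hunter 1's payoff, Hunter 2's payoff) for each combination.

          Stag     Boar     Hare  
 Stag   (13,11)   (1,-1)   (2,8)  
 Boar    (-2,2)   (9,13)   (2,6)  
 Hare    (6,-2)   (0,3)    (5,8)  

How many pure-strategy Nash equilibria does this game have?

Both Stag: Hunter 1 gets 13 (best alternative 6); Hunter 2 gets 11 (best alternative 8). Neither deviates — NE.
Both Boar: Hunter 1 gets 9 (best alternative 1); Hunter 2 gets 13 (best alternative 6). Neither deviates — NE.
Both Hare: Hunter 1 gets 5 (best alternative 2); Hunter 2 gets 8 (best alternative 3). Neither deviates — NE.
(Hare, Boar) is not a NE: Hunter 1 would switch to Boar (9 > 0).
No other cell survives both best-response checks, so there are 3 pure NE.

3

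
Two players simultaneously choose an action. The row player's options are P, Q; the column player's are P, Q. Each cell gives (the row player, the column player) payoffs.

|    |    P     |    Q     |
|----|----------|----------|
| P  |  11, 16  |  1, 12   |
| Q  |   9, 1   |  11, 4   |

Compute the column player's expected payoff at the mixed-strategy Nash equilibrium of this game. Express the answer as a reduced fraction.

The row player mixes with probability p on P, chosen so the column player is indifferent: 16p + 1(1−p) = 12p + 4(1−p) gives p = 3/7.
The column player's expected payoff is 16·3/7 + 1·4/7 = 52/7.

52/7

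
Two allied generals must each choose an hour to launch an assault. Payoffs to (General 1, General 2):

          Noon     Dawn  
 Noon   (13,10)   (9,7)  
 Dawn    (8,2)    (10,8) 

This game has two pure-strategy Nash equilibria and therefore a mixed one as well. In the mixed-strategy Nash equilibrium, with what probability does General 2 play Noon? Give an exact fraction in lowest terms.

1/6

General 2's mix q on Noon must make General 1 indifferent between Noon and Dawn.
General 1's payoff from Noon: 13q + 9(1−q). From Dawn: 8q + 10(1−q).
Set equal: 5q = 1(1−q) → q = 1/6.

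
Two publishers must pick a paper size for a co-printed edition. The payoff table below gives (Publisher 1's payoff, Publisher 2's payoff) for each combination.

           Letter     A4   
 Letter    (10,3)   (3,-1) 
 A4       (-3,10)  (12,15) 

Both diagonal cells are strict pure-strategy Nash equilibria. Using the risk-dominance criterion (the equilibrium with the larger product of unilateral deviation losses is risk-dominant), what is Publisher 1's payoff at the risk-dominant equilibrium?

At both Letter: Publisher 1 loses 10 − (-3) = 13 by deviating; Publisher 2 loses 3 − (-1) = 4. Product = 13·4 = 52.
At both A4: Publisher 1 loses 12 − 3 = 9 by deviating; Publisher 2 loses 15 − 10 = 5. Product = 9·5 = 45.
52 > 45, so both Letter is risk-dominant. Publisher 1's payoff there is 10.

10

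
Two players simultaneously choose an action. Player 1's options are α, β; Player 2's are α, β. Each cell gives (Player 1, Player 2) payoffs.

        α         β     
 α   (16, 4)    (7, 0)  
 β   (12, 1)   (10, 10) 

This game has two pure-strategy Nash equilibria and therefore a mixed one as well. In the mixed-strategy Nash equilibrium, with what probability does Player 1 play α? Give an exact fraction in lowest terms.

9/13

Player 1's mix p on α must make Player 2 indifferent between α and β.
Player 2's payoff from α: 4p + 1(1−p). From β: 0p + 10(1−p).
Set equal: 4p = 9(1−p) → p = 9/13.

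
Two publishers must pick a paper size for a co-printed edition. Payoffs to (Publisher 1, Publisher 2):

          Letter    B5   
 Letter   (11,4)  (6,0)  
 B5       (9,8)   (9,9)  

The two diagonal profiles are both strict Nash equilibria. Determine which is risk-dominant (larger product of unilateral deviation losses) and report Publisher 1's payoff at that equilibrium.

At both Letter: Publisher 1 loses 11 − 9 = 2 by deviating; Publisher 2 loses 4 − 0 = 4. Product = 2·4 = 8.
At both B5: Publisher 1 loses 9 − 6 = 3 by deviating; Publisher 2 loses 9 − 8 = 1. Product = 3·1 = 3.
8 > 3, so both Letter is risk-dominant. Publisher 1's payoff there is 11.

11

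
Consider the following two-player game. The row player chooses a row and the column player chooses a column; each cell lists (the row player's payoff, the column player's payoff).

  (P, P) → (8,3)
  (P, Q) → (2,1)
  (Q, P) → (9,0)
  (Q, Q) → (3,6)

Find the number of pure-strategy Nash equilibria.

Both Q: the row player gets 3 (best alternative 2); the column player gets 6 (best alternative 0). Neither deviates — NE.
Both P is not a NE: the row player would switch to Q (9 > 8).
No other cell survives both best-response checks, so there is 1 pure NE.

1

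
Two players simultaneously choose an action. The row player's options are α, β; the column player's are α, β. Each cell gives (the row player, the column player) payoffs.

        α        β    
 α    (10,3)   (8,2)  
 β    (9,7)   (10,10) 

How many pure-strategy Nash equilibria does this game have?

Both α: the row player gets 10 (best alternative 9); the column player gets 3 (best alternative 2). Neither deviates — NE.
Both β: the row player gets 10 (best alternative 8); the column player gets 10 (best alternative 7). Neither deviates — NE.
(β, α) is not a NE: the row player would switch to α (10 > 9).
No other cell survives both best-response checks, so there are 2 pure NE.

2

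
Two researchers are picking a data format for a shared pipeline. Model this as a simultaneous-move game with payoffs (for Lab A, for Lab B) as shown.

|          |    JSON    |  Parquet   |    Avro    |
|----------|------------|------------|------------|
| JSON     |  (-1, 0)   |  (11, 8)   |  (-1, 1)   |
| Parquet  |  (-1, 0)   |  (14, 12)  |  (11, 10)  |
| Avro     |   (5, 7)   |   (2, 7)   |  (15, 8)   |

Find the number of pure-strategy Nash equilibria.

2

Both Parquet: Lab A gets 14 (best alternative 11); Lab B gets 12 (best alternative 10). Neither deviates — NE.
Both Avro: Lab A gets 15 (best alternative 11); Lab B gets 8 (best alternative 7). Neither deviates — NE.
Both JSON is not a NE: Lab A would switch to Avro (5 > -1).
No other cell survives both best-response checks, so there are 2 pure NE.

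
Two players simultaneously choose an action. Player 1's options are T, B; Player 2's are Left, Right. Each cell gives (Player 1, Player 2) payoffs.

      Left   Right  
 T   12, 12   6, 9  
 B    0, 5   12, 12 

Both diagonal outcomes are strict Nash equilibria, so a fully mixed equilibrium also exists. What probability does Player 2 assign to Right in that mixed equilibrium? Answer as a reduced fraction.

2/3

Player 2's mix q on Left must make Player 1 indifferent between T and B.
Player 1's payoff from T: 12q + 6(1−q). From B: 0q + 12(1−q).
Set equal: 12q = 6(1−q) → q = 6/18 = 1/3.
Probability on Right is 1 − 1/3 = 2/3.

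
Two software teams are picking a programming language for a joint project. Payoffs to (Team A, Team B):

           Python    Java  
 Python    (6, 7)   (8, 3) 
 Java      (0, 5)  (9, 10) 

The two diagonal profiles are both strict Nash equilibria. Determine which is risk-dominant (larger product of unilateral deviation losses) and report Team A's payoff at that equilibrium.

6

At both Python: Team A loses 6 − 0 = 6 by deviating; Team B loses 7 − 3 = 4. Product = 6·4 = 24.
At both Java: Team A loses 9 − 8 = 1 by deviating; Team B loses 10 − 5 = 5. Product = 1·5 = 5.
24 > 5, so both Python is risk-dominant. Team A's payoff there is 6.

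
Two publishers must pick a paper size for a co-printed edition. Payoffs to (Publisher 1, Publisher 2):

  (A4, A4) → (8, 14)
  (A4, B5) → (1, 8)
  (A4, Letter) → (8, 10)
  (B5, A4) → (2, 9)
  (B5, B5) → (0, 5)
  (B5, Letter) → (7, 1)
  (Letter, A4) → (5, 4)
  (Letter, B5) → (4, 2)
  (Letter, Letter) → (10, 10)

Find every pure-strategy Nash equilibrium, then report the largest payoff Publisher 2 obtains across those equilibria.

Both A4 is a pure NE (Publisher 1: 8 ≥ 5; Publisher 2: 14 ≥ 10). Publisher 2 gets 14.
Both Letter is a pure NE (Publisher 1: 10 ≥ 8; Publisher 2: 10 ≥ 4). Publisher 2 gets 10.
Every other cell has a profitable deviation for at least one player. Highest of {14, 10} is 14.

14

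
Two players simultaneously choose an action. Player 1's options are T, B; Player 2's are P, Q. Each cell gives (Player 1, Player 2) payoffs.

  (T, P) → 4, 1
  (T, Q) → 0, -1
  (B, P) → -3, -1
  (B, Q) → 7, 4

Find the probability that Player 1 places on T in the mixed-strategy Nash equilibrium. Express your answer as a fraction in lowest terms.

Player 1's mix p on T must make Player 2 indifferent between P and Q.
Player 2's payoff from P: 1p + (-1)(1−p). From Q: (-1)p + 4(1−p).
Set equal: 2p = 5(1−p) → p = 5/7.

5/7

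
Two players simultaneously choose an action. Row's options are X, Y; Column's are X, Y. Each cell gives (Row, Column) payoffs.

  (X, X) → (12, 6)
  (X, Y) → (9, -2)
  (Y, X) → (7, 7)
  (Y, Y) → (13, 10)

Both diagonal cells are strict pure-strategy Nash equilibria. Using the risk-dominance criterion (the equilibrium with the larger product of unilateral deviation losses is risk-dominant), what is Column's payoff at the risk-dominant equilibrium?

6

At both X: Row loses 12 − 7 = 5 by deviating; Column loses 6 − (-2) = 8. Product = 5·8 = 40.
At both Y: Row loses 13 − 9 = 4 by deviating; Column loses 10 − 7 = 3. Product = 4·3 = 12.
40 > 12, so both X is risk-dominant. Column's payoff there is 6.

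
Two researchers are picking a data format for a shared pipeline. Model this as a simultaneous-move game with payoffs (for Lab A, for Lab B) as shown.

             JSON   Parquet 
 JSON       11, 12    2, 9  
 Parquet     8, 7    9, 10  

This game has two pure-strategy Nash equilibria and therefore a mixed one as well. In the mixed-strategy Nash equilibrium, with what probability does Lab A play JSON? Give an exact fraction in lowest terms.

1/2

Lab A's mix p on JSON must make Lab B indifferent between JSON and Parquet.
Lab B's payoff from JSON: 12p + 7(1−p). From Parquet: 9p + 10(1−p).
Set equal: 3p = 3(1−p) → p = 3/6 = 1/2.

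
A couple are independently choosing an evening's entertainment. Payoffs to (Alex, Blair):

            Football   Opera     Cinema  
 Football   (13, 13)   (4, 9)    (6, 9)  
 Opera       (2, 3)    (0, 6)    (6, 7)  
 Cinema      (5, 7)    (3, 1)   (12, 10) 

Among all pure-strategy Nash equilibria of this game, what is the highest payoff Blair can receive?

13

Both Football is a pure NE (Alex: 13 ≥ 5; Blair: 13 ≥ 9). Blair gets 13.
Both Cinema is a pure NE (Alex: 12 ≥ 6; Blair: 10 ≥ 7). Blair gets 10.
Every other cell has a profitable deviation for at least one player. Highest of {13, 10} is 13.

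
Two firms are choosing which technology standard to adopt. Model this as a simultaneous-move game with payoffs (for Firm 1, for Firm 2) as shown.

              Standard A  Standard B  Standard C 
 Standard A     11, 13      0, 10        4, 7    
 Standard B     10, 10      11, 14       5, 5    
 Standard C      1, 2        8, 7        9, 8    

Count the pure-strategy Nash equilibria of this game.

3

Both Standard A: Firm 1 gets 11 (best alternative 10); Firm 2 gets 13 (best alternative 10). Neither deviates — NE.
Both Standard B: Firm 1 gets 11 (best alternative 8); Firm 2 gets 14 (best alternative 10). Neither deviates — NE.
Both Standard C: Firm 1 gets 9 (best alternative 5); Firm 2 gets 8 (best alternative 7). Neither deviates — NE.
(Standard C, Standard B) is not a NE: Firm 1 would switch to Standard B (11 > 8).
No other cell survives both best-response checks, so there are 3 pure NE.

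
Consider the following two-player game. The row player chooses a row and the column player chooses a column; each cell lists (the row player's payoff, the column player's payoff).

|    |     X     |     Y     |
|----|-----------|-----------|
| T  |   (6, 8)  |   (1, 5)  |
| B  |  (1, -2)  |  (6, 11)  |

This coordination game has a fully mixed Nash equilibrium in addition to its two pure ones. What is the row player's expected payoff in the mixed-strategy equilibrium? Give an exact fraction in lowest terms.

The column player mixes with probability q on X, chosen so the row player is indifferent: 6q + 1(1−q) = 1q + 6(1−q) gives q = 1/2.
The row player's expected payoff (from either row, since indifferent) is 6·1/2 + 1·1/2 = 7/2.

7/2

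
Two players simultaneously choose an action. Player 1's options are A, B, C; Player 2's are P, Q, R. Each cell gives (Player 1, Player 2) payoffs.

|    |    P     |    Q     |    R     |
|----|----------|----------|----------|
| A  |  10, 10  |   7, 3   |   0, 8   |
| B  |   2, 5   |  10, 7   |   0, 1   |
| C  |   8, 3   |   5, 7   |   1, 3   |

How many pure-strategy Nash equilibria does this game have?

(A, P): Player 1 gets 10 (best alternative 8); Player 2 gets 10 (best alternative 8). Neither deviates — NE.
(B, Q): Player 1 gets 10 (best alternative 7); Player 2 gets 7 (best alternative 5). Neither deviates — NE.
(C, R) is not a NE: Player 2 would switch to Q (7 > 3).
No other cell survives both best-response checks, so there are 2 pure NE.

2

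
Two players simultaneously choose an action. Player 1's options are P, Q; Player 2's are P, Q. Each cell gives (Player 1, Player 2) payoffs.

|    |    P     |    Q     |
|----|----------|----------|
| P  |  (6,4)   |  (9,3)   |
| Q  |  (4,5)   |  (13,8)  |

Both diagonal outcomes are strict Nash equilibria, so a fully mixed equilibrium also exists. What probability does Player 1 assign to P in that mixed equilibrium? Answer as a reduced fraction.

Player 1's mix p on P must make Player 2 indifferent between P and Q.
Player 2's payoff from P: 4p + 5(1−p). From Q: 3p + 8(1−p).
Set equal: 1p = 3(1−p) → p = 3/4.

3/4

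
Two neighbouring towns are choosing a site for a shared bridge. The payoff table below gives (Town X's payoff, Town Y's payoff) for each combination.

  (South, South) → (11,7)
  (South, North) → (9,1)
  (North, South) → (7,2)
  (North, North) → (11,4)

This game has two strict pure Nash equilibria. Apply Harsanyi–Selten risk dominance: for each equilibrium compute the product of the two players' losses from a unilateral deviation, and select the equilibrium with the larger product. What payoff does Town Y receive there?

7

At both South: Town X loses 11 − 7 = 4 by deviating; Town Y loses 7 − 1 = 6. Product = 4·6 = 24.
At both North: Town X loses 11 − 9 = 2 by deviating; Town Y loses 4 − 2 = 2. Product = 2·2 = 4.
24 > 4, so both South is risk-dominant. Town Y's payoff there is 7.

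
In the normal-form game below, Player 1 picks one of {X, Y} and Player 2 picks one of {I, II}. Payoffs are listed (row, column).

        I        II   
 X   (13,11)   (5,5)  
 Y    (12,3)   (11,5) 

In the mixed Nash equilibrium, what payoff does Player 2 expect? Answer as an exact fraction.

5

Player 1 mixes with probability p on X, chosen so Player 2 is indifferent: 11p + 3(1−p) = 5p + 5(1−p) gives p = 1/4.
Player 2's expected payoff is 11·1/4 + 3·3/4 = 5.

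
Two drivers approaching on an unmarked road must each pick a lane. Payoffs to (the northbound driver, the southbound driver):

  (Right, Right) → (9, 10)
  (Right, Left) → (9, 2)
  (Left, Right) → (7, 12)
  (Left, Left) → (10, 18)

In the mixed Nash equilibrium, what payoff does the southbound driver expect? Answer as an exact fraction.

78/7

The northbound driver mixes with probability p on Right, chosen so the southbound driver is indifferent: 10p + 12(1−p) = 2p + 18(1−p) gives p = 3/7.
The southbound driver's expected payoff is 10·3/7 + 12·4/7 = 78/7.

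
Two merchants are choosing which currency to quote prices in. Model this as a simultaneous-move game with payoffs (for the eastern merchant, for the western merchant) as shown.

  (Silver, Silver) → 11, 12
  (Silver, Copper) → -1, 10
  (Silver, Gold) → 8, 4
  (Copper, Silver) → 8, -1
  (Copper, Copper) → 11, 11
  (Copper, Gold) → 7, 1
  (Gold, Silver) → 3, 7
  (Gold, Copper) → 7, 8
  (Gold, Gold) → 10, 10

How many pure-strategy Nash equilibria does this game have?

Both Silver: the eastern merchant gets 11 (best alternative 8); the western merchant gets 12 (best alternative 10). Neither deviates — NE.
Both Copper: the eastern merchant gets 11 (best alternative 7); the western merchant gets 11 (best alternative 1). Neither deviates — NE.
Both Gold: the eastern merchant gets 10 (best alternative 8); the western merchant gets 10 (best alternative 8). Neither deviates — NE.
(Gold, Silver) is not a NE: the eastern merchant would switch to Silver (11 > 3).
No other cell survives both best-response checks, so there are 3 pure NE.

3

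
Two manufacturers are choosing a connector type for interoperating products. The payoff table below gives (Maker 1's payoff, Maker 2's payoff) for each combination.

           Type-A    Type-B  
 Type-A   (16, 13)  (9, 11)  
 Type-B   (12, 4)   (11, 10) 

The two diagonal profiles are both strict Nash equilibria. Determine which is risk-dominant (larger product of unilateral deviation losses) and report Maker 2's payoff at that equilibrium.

At both Type-A: Maker 1 loses 16 − 12 = 4 by deviating; Maker 2 loses 13 − 11 = 2. Product = 4·2 = 8.
At both Type-B: Maker 1 loses 11 − 9 = 2 by deviating; Maker 2 loses 10 − 4 = 6. Product = 2·6 = 12.
12 > 8, so both Type-B is risk-dominant. Maker 2's payoff there is 10.

10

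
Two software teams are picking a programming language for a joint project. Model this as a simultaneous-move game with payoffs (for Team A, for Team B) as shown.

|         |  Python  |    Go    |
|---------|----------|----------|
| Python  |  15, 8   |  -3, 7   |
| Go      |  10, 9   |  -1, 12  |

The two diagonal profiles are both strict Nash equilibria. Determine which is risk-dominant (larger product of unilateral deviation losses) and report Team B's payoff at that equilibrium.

12

At both Python: Team A loses 15 − 10 = 5 by deviating; Team B loses 8 − 7 = 1. Product = 5·1 = 5.
At both Go: Team A loses -1 − (-3) = 2 by deviating; Team B loses 12 − 9 = 3. Product = 2·3 = 6.
6 > 5, so both Go is risk-dominant. Team B's payoff there is 12.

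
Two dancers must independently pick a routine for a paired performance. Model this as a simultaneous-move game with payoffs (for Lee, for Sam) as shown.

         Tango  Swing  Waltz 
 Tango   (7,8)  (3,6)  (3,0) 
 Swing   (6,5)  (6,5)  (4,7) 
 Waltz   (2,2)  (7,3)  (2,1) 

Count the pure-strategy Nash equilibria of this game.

Both Tango: Lee gets 7 (best alternative 6); Sam gets 8 (best alternative 6). Neither deviates — NE.
(Swing, Waltz): Lee gets 4 (best alternative 3); Sam gets 7 (best alternative 5). Neither deviates — NE.
(Waltz, Swing): Lee gets 7 (best alternative 6); Sam gets 3 (best alternative 2). Neither deviates — NE.
Both Swing is not a NE: Lee would switch to Waltz (7 > 6).
No other cell survives both best-response checks, so there are 3 pure NE.

3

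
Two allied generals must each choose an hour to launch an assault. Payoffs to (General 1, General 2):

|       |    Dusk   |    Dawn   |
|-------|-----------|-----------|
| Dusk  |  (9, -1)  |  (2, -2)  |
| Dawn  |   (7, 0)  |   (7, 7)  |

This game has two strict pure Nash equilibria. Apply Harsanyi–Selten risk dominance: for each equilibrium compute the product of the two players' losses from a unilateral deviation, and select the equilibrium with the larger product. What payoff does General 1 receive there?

7

At both Dusk: General 1 loses 9 − 7 = 2 by deviating; General 2 loses -1 − (-2) = 1. Product = 2·1 = 2.
At both Dawn: General 1 loses 7 − 2 = 5 by deviating; General 2 loses 7 − 0 = 7. Product = 5·7 = 35.
35 > 2, so both Dawn is risk-dominant. General 1's payoff there is 7.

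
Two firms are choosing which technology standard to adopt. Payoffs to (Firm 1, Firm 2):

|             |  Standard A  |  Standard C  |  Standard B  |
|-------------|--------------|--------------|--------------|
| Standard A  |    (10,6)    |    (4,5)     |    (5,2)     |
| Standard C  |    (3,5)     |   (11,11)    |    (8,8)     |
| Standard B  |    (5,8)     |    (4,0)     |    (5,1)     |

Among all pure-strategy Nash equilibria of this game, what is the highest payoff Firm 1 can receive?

Both Standard A is a pure NE (Firm 1: 10 ≥ 5; Firm 2: 6 ≥ 5). Firm 1 gets 10.
Both Standard C is a pure NE (Firm 1: 11 ≥ 4; Firm 2: 11 ≥ 8). Firm 1 gets 11.
Every other cell has a profitable deviation for at least one player. Highest of {10, 11} is 11.

11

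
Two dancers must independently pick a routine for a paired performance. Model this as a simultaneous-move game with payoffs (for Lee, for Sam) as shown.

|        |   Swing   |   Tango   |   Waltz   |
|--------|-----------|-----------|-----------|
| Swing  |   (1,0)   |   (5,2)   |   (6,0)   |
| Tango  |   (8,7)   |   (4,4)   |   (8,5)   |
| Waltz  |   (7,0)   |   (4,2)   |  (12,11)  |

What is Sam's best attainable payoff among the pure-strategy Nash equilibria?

11

(Swing, Tango) is a pure NE (Lee: 5 ≥ 4; Sam: 2 ≥ 0). Sam gets 2.
(Tango, Swing) is a pure NE (Lee: 8 ≥ 7; Sam: 7 ≥ 5). Sam gets 7.
Both Waltz is a pure NE (Lee: 12 ≥ 8; Sam: 11 ≥ 2). Sam gets 11.
Every other cell has a profitable deviation for at least one player. Highest of {2, 7, 11} is 11.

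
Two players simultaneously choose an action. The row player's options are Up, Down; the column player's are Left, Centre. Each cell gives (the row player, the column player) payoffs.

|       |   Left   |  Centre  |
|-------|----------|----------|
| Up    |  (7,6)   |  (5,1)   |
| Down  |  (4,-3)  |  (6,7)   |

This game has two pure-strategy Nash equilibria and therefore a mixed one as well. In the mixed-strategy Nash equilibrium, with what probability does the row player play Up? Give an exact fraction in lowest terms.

The row player's mix p on Up must make the column player indifferent between Left and Centre.
The column player's payoff from Left: 6p + (-3)(1−p). From Centre: 1p + 7(1−p).
Set equal: 5p = 10(1−p) → p = 10/15 = 2/3.

2/3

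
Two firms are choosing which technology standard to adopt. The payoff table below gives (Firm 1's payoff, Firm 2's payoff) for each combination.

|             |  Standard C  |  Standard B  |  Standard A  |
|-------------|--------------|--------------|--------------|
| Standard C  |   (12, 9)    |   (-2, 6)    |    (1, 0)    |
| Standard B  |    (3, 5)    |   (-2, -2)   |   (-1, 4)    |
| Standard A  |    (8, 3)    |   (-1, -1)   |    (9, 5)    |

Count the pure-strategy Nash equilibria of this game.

Both Standard C: Firm 1 gets 12 (best alternative 8); Firm 2 gets 9 (best alternative 6). Neither deviates — NE.
Both Standard A: Firm 1 gets 9 (best alternative 1); Firm 2 gets 5 (best alternative 3). Neither deviates — NE.
Both Standard B is not a NE: Firm 1 would switch to Standard A (-1 > -2).
No other cell survives both best-response checks, so there are 2 pure NE.

2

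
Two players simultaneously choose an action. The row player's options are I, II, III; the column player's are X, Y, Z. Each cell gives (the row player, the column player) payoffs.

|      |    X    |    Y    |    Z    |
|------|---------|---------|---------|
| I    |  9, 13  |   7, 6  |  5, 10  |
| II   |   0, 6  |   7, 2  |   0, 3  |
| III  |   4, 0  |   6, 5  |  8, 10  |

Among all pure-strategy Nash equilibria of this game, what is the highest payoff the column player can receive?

(I, X) is a pure NE (the row player: 9 ≥ 4; the column player: 13 ≥ 10). The column player gets 13.
(III, Z) is a pure NE (the row player: 8 ≥ 5; the column player: 10 ≥ 5). The column player gets 10.
Every other cell has a profitable deviation for at least one player. Highest of {13, 10} is 13.

13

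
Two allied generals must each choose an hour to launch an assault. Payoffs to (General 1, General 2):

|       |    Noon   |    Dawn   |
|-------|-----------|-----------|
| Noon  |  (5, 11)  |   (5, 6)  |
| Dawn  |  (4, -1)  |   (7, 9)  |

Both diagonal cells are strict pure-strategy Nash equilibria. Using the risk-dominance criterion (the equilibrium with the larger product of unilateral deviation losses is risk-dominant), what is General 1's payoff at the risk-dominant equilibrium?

At both Noon: General 1 loses 5 − 4 = 1 by deviating; General 2 loses 11 − 6 = 5. Product = 1·5 = 5.
At both Dawn: General 1 loses 7 − 5 = 2 by deviating; General 2 loses 9 − (-1) = 10. Product = 2·10 = 20.
20 > 5, so both Dawn is risk-dominant. General 1's payoff there is 7.

7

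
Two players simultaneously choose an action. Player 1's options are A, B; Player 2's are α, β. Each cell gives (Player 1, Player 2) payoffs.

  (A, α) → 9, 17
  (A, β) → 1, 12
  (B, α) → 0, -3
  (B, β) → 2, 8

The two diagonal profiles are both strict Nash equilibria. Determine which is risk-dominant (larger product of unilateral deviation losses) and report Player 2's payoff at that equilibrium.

At (A, α): Player 1 loses 9 − 0 = 9 by deviating; Player 2 loses 17 − 12 = 5. Product = 9·5 = 45.
At (B, β): Player 1 loses 2 − 1 = 1 by deviating; Player 2 loses 8 − (-3) = 11. Product = 1·11 = 11.
45 > 11, so (A, α) is risk-dominant. Player 2's payoff there is 17.

17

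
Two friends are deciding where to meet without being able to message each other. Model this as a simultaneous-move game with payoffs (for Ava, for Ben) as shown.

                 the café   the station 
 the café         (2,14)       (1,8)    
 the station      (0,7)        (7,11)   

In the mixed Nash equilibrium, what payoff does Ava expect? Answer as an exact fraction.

Ben mixes with probability q on the café, chosen so Ava is indifferent: 2q + 1(1−q) = 0q + 7(1−q) gives q = 3/4.
Ava's expected payoff (from either row, since indifferent) is 2·3/4 + 1·1/4 = 7/4.

7/4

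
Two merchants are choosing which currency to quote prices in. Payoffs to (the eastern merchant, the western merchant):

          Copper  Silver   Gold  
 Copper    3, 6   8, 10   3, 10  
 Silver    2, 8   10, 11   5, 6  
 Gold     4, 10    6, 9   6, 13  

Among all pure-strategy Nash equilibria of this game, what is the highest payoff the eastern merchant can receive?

10

Both Silver is a pure NE (the eastern merchant: 10 ≥ 8; the western merchant: 11 ≥ 8). The eastern merchant gets 10.
Both Gold is a pure NE (the eastern merchant: 6 ≥ 5; the western merchant: 13 ≥ 10). The eastern merchant gets 6.
Every other cell has a profitable deviation for at least one player. Highest of {10, 6} is 10.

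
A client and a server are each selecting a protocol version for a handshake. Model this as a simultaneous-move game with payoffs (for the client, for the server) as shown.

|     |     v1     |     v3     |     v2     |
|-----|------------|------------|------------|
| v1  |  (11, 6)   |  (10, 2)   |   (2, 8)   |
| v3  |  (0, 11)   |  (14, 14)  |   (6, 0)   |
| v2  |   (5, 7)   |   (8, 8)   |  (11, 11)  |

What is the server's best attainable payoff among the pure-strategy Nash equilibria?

Both v3 is a pure NE (the client: 14 ≥ 10; the server: 14 ≥ 11). The server gets 14.
Both v2 is a pure NE (the client: 11 ≥ 6; the server: 11 ≥ 8). The server gets 11.
Every other cell has a profitable deviation for at least one player. Highest of {14, 11} is 14.

14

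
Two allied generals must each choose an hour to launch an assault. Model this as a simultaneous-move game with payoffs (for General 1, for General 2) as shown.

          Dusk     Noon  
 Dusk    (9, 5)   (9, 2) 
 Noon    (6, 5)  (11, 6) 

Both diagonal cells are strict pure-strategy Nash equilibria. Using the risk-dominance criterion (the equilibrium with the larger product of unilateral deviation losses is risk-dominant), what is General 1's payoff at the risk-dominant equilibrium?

9

At both Dusk: General 1 loses 9 − 6 = 3 by deviating; General 2 loses 5 − 2 = 3. Product = 3·3 = 9.
At both Noon: General 1 loses 11 − 9 = 2 by deviating; General 2 loses 6 − 5 = 1. Product = 2·1 = 2.
9 > 2, so both Dusk is risk-dominant. General 1's payoff there is 9.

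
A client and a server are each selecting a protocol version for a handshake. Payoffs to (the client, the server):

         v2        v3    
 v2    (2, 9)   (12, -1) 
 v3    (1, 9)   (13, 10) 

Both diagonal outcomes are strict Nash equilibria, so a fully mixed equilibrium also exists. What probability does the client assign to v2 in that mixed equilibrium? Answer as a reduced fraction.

The client's mix p on v2 must make the server indifferent between v2 and v3.
The server's payoff from v2: 9p + 9(1−p). From v3: (-1)p + 10(1−p).
Set equal: 10p = 1(1−p) → p = 1/11.

1/11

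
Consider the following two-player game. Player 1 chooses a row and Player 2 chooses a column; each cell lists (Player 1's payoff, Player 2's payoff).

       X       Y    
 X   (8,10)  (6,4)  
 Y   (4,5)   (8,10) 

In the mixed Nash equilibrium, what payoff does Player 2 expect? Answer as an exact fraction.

80/11

Player 1 mixes with probability p on X, chosen so Player 2 is indifferent: 10p + 5(1−p) = 4p + 10(1−p) gives p = 5/11.
Player 2's expected payoff is 10·5/11 + 5·6/11 = 80/11.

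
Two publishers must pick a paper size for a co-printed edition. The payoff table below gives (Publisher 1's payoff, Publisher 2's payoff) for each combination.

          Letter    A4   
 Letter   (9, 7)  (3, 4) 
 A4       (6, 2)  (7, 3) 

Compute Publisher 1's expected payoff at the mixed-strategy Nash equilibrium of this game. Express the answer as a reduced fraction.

Publisher 2 mixes with probability q on Letter, chosen so Publisher 1 is indifferent: 9q + 3(1−q) = 6q + 7(1−q) gives q = 4/7.
Publisher 1's expected payoff (from either row, since indifferent) is 9·4/7 + 3·3/7 = 45/7.

45/7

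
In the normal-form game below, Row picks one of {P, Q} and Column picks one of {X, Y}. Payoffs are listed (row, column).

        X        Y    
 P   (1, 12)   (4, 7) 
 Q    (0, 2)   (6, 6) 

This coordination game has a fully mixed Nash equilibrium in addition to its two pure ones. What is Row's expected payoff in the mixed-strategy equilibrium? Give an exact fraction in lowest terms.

Column mixes with probability q on X, chosen so Row is indifferent: 1q + 4(1−q) = 0q + 6(1−q) gives q = 2/3.
Row's expected payoff (from either row, since indifferent) is 1·2/3 + 4·1/3 = 2.

2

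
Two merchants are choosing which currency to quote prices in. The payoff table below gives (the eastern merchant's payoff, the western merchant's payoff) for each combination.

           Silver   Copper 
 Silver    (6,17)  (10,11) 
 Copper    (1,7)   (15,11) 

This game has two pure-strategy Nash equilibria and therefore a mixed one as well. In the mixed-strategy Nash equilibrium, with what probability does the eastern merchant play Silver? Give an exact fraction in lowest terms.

The eastern merchant's mix p on Silver must make the western merchant indifferent between Silver and Copper.
The western merchant's payoff from Silver: 17p + 7(1−p). From Copper: 11p + 11(1−p).
Set equal: 6p = 4(1−p) → p = 4/10 = 2/5.

2/5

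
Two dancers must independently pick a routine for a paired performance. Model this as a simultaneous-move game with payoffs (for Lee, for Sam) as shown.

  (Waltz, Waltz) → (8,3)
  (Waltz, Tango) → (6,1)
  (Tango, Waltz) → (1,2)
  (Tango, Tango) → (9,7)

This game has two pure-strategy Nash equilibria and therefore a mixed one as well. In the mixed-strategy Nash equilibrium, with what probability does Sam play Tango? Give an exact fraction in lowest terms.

7/10

Sam's mix q on Waltz must make Lee indifferent between Waltz and Tango.
Lee's payoff from Waltz: 8q + 6(1−q). From Tango: 1q + 9(1−q).
Set equal: 7q = 3(1−q) → q = 3/10.
Probability on Tango is 1 − 3/10 = 7/10.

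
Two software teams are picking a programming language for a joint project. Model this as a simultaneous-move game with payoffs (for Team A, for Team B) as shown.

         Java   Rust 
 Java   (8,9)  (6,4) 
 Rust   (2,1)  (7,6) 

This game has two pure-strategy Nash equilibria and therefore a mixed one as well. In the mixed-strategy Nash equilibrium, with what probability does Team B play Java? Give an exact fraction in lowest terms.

1/7

Team B's mix q on Java must make Team A indifferent between Java and Rust.
Team A's payoff from Java: 8q + 6(1−q). From Rust: 2q + 7(1−q).
Set equal: 6q = 1(1−q) → q = 1/7.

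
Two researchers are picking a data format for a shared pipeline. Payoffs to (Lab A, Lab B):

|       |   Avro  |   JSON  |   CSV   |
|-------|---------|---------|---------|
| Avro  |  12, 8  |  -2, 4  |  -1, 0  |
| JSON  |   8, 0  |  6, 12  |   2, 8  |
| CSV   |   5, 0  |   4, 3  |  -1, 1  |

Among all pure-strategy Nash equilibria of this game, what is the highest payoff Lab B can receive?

Both Avro is a pure NE (Lab A: 12 ≥ 8; Lab B: 8 ≥ 4). Lab B gets 8.
Both JSON is a pure NE (Lab A: 6 ≥ 4; Lab B: 12 ≥ 8). Lab B gets 12.
Every other cell has a profitable deviation for at least one player. Highest of {8, 12} is 12.

12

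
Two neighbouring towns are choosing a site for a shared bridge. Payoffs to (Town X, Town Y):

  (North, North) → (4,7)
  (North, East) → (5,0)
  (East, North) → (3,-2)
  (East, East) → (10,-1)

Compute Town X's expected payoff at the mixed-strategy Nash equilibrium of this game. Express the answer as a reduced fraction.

Town Y mixes with probability q on North, chosen so Town X is indifferent: 4q + 5(1−q) = 3q + 10(1−q) gives q = 5/6.
Town X's expected payoff (from either row, since indifferent) is 4·5/6 + 5·1/6 = 25/6.

25/6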